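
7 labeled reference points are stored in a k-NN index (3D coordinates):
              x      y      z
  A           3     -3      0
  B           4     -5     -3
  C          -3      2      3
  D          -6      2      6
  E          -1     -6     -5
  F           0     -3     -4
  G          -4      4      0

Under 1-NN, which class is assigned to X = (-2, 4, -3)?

G

Since √ is increasing, it suffices to compare squared distances:
|XA|² = 25 + 49 + 9 = 83
|XB|² = 36 + 81 + 0 = 117
|XC|² = 1 + 4 + 36 = 41
|XD|² = 16 + 4 + 81 = 101
|XE|² = 1 + 100 + 4 = 105
|XF|² = 4 + 49 + 1 = 54
|XG|² = 4 + 0 + 9 = 13
G is nearest.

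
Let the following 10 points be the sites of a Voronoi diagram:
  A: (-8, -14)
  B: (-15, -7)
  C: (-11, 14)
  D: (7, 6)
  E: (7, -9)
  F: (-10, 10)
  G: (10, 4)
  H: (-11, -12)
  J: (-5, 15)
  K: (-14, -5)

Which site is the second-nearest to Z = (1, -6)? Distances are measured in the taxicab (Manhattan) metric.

K

d(Z,A) = 9 + 8 = 17
d(Z,B) = 16 + 1 = 17
d(Z,C) = 12 + 20 = 32
d(Z,D) = 6 + 12 = 18
d(Z,E) = 6 + 3 = 9
d(Z,F) = 11 + 16 = 27
d(Z,G) = 9 + 10 = 19
d(Z,H) = 12 + 6 = 18
d(Z,J) = 6 + 21 = 27
d(Z,K) = 15 + 1 = 16
Sorted ascending: E, K, A, … — the second-nearest is K.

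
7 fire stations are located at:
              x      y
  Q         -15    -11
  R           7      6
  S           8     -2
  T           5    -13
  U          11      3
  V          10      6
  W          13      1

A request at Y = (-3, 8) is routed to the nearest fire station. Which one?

Squared Euclidean distances:
|YQ|² = 144 + 361 = 505
|YR|² = 100 + 4 = 104
|YS|² = 121 + 100 = 221
|YT|² = 64 + 441 = 505
|YU|² = 196 + 25 = 221
|YV|² = 169 + 4 = 173
|YW|² = 256 + 49 = 305
Minimum is at R.

R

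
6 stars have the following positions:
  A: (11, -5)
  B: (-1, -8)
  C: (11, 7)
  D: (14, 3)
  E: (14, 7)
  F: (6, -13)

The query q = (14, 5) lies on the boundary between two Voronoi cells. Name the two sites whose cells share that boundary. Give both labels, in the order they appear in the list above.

D and E

Squared distances from q to each site:
|qA|² = (14−11)² + (5−(-5))² = 9 + 100 = 109
|qB|² = (14−(-1))² + (5−(-8))² = 225 + 169 = 394
|qC|² = (14−11)² + (5−7)² = 9 + 4 = 13
|qD|² = (14−14)² + (5−3)² = 0 + 4 = 4
|qE|² = (14−14)² + (5−7)² = 0 + 4 = 4
|qF|² = (14−6)² + (5−(-13))² = 64 + 324 = 388
q is equidistant from D and E (both at squared distance 4), and every other site is strictly farther — so q lies on the D–E Voronoi edge.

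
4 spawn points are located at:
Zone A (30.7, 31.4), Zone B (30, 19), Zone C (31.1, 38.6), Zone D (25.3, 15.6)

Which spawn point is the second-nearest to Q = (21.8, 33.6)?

Zone C

Since √ is increasing, it suffices to compare squared distances:
d²(Q, Zone A) = (21.8−30.7)² + (33.6−31.4)² = 79.21 + 4.84 = 84.05
d²(Q, Zone B) = (21.8−30)² + (33.6−19)² = 67.24 + 213.16 = 280.4
d²(Q, Zone C) = (21.8−31.1)² + (33.6−38.6)² = 86.49 + 25 = 111.49
d²(Q, Zone D) = (21.8−25.3)² + (33.6−15.6)² = 12.25 + 324 = 336.25
Sorted ascending: Zone A, Zone C, Zone B, … — the second-nearest is Zone C.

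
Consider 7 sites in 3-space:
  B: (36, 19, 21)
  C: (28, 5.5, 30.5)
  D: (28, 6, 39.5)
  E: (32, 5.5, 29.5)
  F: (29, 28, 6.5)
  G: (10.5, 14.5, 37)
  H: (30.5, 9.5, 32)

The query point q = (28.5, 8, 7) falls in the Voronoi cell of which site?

B

Compare squared distances (the ordering matches that of the actual distances):
|qB|² = (28.5−36)² + (8−19)² + (7−21)² = 56.25 + 121 + 196 = 373.25
|qC|² = (28.5−28)² + (8−5.5)² + (7−30.5)² = 0.25 + 6.25 + 552.25 = 558.75
|qD|² = (28.5−28)² + (8−6)² + (7−39.5)² = 0.25 + 4 + 1056.25 = 1060.5
|qE|² = (28.5−32)² + (8−5.5)² + (7−29.5)² = 12.25 + 6.25 + 506.25 = 524.75
|qF|² = (28.5−29)² + (8−28)² + (7−6.5)² = 0.25 + 400 + 0.25 = 400.5
|qG|² = (28.5−10.5)² + (8−14.5)² + (7−37)² = 324 + 42.25 + 900 = 1266.25
|qH|² = (28.5−30.5)² + (8−9.5)² + (7−32)² = 4 + 2.25 + 625 = 631.25
B is nearest.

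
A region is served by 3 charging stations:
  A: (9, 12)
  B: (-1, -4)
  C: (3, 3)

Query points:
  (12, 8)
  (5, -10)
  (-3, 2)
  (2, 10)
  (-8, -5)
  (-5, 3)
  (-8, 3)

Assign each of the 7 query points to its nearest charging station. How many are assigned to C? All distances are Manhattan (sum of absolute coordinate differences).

(12, 8) — d to each: A:7, B:25, C:14 → nearest is A
(5, -10) — d to each: A:26, B:12, C:15 → nearest is B
(-3, 2) — d to each: A:22, B:8, C:7 → nearest is C
(2, 10) — d to each: A:9, B:17, C:8 → nearest is C
(-8, -5) — d to each: A:34, B:8, C:19 → nearest is B
(-5, 3) — d to each: A:23, B:11, C:8 → nearest is C
(-8, 3) — d to each: A:26, B:14, C:11 → nearest is C
4 of the 7 points have C as nearest.

4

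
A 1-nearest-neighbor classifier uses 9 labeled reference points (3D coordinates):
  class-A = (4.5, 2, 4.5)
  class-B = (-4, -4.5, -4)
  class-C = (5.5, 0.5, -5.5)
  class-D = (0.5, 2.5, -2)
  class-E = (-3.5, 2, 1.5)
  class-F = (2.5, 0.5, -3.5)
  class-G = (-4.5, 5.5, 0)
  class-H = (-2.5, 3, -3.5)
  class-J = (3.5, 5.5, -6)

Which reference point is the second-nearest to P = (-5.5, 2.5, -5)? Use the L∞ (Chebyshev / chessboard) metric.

d(P, class-A) = max(10, 0.5, 9.5) = 10
d(P, class-B) = max(1.5, 7, 1) = 7
d(P, class-C) = max(11, 2, 0.5) = 11
d(P, class-D) = max(6, 0, 3) = 6
d(P, class-E) = max(2, 0.5, 6.5) = 6.5
d(P, class-F) = max(8, 2, 1.5) = 8
d(P, class-G) = max(1, 3, 5) = 5
d(P, class-H) = max(3, 0.5, 1.5) = 3
d(P, class-J) = max(9, 3, 1) = 9
Sorted ascending: class-H, class-G, class-D, … — the second-nearest is class-G.

class-G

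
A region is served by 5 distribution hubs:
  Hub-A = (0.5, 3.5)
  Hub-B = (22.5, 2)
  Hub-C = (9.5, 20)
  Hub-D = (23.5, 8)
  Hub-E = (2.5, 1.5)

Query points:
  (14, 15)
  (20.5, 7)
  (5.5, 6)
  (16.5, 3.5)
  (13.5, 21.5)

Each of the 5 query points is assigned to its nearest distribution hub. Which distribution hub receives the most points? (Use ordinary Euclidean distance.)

(14, 15) — d² to each: Hub-A:314.5, Hub-B:241.25, Hub-C:45.25, Hub-D:139.25, Hub-E:314.5 → nearest is Hub-C
(20.5, 7) — d² to each: Hub-A:412.25, Hub-B:29, Hub-C:290, Hub-D:10, Hub-E:354.25 → nearest is Hub-D
(5.5, 6) — d² to each: Hub-A:31.25, Hub-B:305, Hub-C:212, Hub-D:328, Hub-E:29.25 → nearest is Hub-E
(16.5, 3.5) — d² to each: Hub-A:256, Hub-B:38.25, Hub-C:321.25, Hub-D:69.25, Hub-E:200 → nearest is Hub-B
(13.5, 21.5) — d² to each: Hub-A:493, Hub-B:461.25, Hub-C:18.25, Hub-D:282.25, Hub-E:521 → nearest is Hub-C
Tally — Hub-B:1, Hub-C:2, Hub-D:1, Hub-E:1. Hub-C captures the most (2).

Hub-C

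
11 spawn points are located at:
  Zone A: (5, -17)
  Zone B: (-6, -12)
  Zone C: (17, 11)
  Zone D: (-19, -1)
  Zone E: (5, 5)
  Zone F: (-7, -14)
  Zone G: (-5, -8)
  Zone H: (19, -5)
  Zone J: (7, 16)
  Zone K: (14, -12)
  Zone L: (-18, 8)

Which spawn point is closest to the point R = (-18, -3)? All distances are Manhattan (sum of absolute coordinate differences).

d(R, Zone A) = 23 + 14 = 37
d(R, Zone B) = 12 + 9 = 21
d(R, Zone C) = 35 + 14 = 49
d(R, Zone D) = 1 + 2 = 3
d(R, Zone E) = 23 + 8 = 31
d(R, Zone F) = 11 + 11 = 22
d(R, Zone G) = 13 + 5 = 18
d(R, Zone H) = 37 + 2 = 39
d(R, Zone J) = 25 + 19 = 44
d(R, Zone K) = 32 + 9 = 41
d(R, Zone L) = 0 + 11 = 11
The smallest is to Zone D, so R lies in the Voronoi region of Zone D.

Zone D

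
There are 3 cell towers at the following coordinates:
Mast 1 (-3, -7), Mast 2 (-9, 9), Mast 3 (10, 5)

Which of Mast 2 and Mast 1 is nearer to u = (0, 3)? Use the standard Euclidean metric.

Compare squared distances:
d²(u, Mast 2) = (0−(-9))² + (3−9)² = 81 + 36 = 117
d²(u, Mast 1) = (0−(-3))² + (3−(-7))² = 9 + 100 = 109
117 > 109, so Mast 1 is closer.

Mast 1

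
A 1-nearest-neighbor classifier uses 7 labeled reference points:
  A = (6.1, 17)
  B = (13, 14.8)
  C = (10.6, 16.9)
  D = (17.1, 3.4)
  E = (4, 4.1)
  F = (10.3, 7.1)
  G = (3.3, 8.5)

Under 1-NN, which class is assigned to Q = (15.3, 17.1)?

Squared Euclidean distances:
|QA|² = 84.64 + 0.01 = 84.65
|QB|² = 5.29 + 5.29 = 10.58
|QC|² = 22.09 + 0.04 = 22.13
|QD|² = 3.24 + 187.69 = 190.93
|QE|² = 127.69 + 169 = 296.69
|QF|² = 25 + 100 = 125
|QG|² = 144 + 73.96 = 217.96
B is nearest.

B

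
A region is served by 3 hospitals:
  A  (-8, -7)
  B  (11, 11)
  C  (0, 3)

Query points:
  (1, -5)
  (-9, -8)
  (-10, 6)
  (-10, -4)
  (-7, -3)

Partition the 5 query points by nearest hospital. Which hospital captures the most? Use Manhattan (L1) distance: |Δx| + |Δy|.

(1, -5) — d to each: A:11, B:26, C:9 → nearest is C
(-9, -8) — d to each: A:2, B:39, C:20 → nearest is A
(-10, 6) — d to each: A:15, B:26, C:13 → nearest is C
(-10, -4) — d to each: A:5, B:36, C:17 → nearest is A
(-7, -3) — d to each: A:5, B:32, C:13 → nearest is A
Tally — A:3, C:2. A captures the most (3).

A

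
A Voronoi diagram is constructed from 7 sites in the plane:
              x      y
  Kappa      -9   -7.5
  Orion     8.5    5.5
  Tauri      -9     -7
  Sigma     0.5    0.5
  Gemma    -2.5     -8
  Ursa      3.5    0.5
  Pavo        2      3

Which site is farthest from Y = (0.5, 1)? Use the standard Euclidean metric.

Compare squared distances (the ordering matches that of the actual distances):
d²(Y, Kappa) = (0.5−(-9))² + (1−(-7.5))² = 90.25 + 72.25 = 162.5
d²(Y, Orion) = (0.5−8.5)² + (1−5.5)² = 64 + 20.25 = 84.25
d²(Y, Tauri) = (0.5−(-9))² + (1−(-7))² = 90.25 + 64 = 154.25
d²(Y, Sigma) = (0.5−0.5)² + (1−0.5)² = 0 + 0.25 = 0.25
d²(Y, Gemma) = (0.5−(-2.5))² + (1−(-8))² = 9 + 81 = 90
d²(Y, Ursa) = (0.5−3.5)² + (1−0.5)² = 9 + 0.25 = 9.25
d²(Y, Pavo) = (0.5−2)² + (1−3)² = 2.25 + 4 = 6.25
The largest is to Kappa.

Kappa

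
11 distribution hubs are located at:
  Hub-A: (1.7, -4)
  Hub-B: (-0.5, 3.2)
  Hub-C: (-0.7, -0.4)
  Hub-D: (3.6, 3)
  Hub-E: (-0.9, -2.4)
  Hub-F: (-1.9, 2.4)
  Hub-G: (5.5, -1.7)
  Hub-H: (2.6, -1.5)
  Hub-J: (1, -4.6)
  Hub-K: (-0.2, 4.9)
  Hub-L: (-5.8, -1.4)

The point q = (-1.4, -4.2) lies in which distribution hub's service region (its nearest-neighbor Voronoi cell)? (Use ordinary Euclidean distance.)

Hub-E

Compare squared distances (the ordering matches that of the actual distances):
d²(q, Hub-A) = 9.61 + 0.04 = 9.65
d²(q, Hub-B) = 0.81 + 54.76 = 55.57
d²(q, Hub-C) = 0.49 + 14.44 = 14.93
d²(q, Hub-D) = 25 + 51.84 = 76.84
d²(q, Hub-E) = 0.25 + 3.24 = 3.49
d²(q, Hub-F) = 0.25 + 43.56 = 43.81
d²(q, Hub-G) = 47.61 + 6.25 = 53.86
d²(q, Hub-H) = 16 + 7.29 = 23.29
d²(q, Hub-J) = 5.76 + 0.16 = 5.92
d²(q, Hub-K) = 1.44 + 82.81 = 84.25
d²(q, Hub-L) = 19.36 + 7.84 = 27.2
The smallest is to Hub-E, so q lies in the Voronoi region of Hub-E.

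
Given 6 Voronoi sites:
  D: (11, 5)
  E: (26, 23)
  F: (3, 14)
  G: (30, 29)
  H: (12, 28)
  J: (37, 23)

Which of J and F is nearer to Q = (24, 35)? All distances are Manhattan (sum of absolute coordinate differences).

J

d(Q,J) = |24−37| + |35−23| = 13 + 12 = 25
d(Q,F) = |24−3| + |35−14| = 21 + 21 = 42
25 < 42, so J is closer.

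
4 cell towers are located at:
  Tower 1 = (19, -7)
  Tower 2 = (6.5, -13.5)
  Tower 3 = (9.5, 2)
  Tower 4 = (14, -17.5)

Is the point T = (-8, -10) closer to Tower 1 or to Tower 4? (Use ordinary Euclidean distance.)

Tower 4

Compare squared distances:
d²(T, Tower 1) = (-8−19)² + (-10−(-7))² = 729 + 9 = 738
d²(T, Tower 4) = (-8−14)² + (-10−(-17.5))² = 484 + 56.25 = 540.25
738 > 540.25, so Tower 4 is closer.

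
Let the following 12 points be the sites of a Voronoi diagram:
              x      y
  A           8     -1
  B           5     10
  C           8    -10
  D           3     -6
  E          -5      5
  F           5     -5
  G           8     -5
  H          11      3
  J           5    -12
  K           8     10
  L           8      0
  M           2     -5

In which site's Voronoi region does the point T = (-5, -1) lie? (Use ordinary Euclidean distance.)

E

Squared Euclidean distances:
|TA|² = 169 + 0 = 169
|TB|² = 100 + 121 = 221
|TC|² = 169 + 81 = 250
|TD|² = 64 + 25 = 89
|TE|² = 0 + 36 = 36
|TF|² = 100 + 16 = 116
|TG|² = 169 + 16 = 185
|TH|² = 256 + 16 = 272
|TJ|² = 100 + 121 = 221
|TK|² = 169 + 121 = 290
|TL|² = 169 + 1 = 170
|TM|² = 49 + 16 = 65
Minimum is at E.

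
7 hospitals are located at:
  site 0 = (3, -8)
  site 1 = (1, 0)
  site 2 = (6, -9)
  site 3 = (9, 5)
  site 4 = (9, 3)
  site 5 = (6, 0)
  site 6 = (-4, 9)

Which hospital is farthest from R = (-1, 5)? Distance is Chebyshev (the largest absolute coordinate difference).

d(R, site 0) = max(4, 13) = 13
d(R, site 1) = max(2, 5) = 5
d(R, site 2) = max(7, 14) = 14
d(R, site 3) = max(10, 0) = 10
d(R, site 4) = max(10, 2) = 10
d(R, site 5) = max(7, 5) = 7
d(R, site 6) = max(3, 4) = 4
The largest is to site 2.

site 2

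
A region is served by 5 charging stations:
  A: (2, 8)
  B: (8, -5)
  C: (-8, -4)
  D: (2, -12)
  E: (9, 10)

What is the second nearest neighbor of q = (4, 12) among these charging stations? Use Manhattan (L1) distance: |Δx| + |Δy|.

E

d(q,A) = |4−2| + |12−8| = 2 + 4 = 6
d(q,B) = |4−8| + |12−(-5)| = 4 + 17 = 21
d(q,C) = |4−(-8)| + |12−(-4)| = 12 + 16 = 28
d(q,D) = |4−2| + |12−(-12)| = 2 + 24 = 26
d(q,E) = |4−9| + |12−10| = 5 + 2 = 7
Sorted ascending: A, E, B, … — the second-nearest is E.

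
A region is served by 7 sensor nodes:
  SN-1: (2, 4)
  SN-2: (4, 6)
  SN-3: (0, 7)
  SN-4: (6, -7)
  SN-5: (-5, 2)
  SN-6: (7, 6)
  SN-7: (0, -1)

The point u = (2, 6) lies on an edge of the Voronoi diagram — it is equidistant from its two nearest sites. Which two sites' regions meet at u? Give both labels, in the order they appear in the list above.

Squared distances from u to each site:
d²(u, SN-1) = (2−2)² + (6−4)² = 0 + 4 = 4
d²(u, SN-2) = (2−4)² + (6−6)² = 4 + 0 = 4
d²(u, SN-3) = (2−0)² + (6−7)² = 4 + 1 = 5
d²(u, SN-4) = (2−6)² + (6−(-7))² = 16 + 169 = 185
d²(u, SN-5) = (2−(-5))² + (6−2)² = 49 + 16 = 65
d²(u, SN-6) = (2−7)² + (6−6)² = 25 + 0 = 25
d²(u, SN-7) = (2−0)² + (6−(-1))² = 4 + 49 = 53
u is equidistant from SN-1 and SN-2 (both at squared distance 4), and every other site is strictly farther — so u lies on the SN-1–SN-2 Voronoi edge.

SN-1 and SN-2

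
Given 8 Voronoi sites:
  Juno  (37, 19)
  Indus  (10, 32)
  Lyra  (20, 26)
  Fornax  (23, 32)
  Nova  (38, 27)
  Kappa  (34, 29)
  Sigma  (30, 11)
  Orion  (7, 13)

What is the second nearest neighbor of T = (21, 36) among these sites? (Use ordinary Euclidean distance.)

Lyra

Squared Euclidean distances:
d²(T, Juno) = (21−37)² + (36−19)² = 256 + 289 = 545
d²(T, Indus) = (21−10)² + (36−32)² = 121 + 16 = 137
d²(T, Lyra) = (21−20)² + (36−26)² = 1 + 100 = 101
d²(T, Fornax) = (21−23)² + (36−32)² = 4 + 16 = 20
d²(T, Nova) = (21−38)² + (36−27)² = 289 + 81 = 370
d²(T, Kappa) = (21−34)² + (36−29)² = 169 + 49 = 218
d²(T, Sigma) = (21−30)² + (36−11)² = 81 + 625 = 706
d²(T, Orion) = (21−7)² + (36−13)² = 196 + 529 = 725
Sorted ascending: Fornax, Lyra, Indus, … — the second-nearest is Lyra.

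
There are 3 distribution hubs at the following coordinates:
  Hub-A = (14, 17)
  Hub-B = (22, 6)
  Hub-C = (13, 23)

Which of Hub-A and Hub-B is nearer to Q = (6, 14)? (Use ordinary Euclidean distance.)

Compare squared distances:
d²(Q, Hub-A) = (6−14)² + (14−17)² = 64 + 9 = 73
d²(Q, Hub-B) = (6−22)² + (14−6)² = 256 + 64 = 320
73 < 320, so Hub-A is closer.

Hub-A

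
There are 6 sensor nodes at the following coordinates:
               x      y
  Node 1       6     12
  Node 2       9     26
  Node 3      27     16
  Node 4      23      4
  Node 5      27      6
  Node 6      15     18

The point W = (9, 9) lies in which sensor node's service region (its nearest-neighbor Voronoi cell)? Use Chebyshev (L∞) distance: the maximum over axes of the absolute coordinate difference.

Node 1

d(W, Node 1) = max(3, 3) = 3
d(W, Node 2) = max(0, 17) = 17
d(W, Node 3) = max(18, 7) = 18
d(W, Node 4) = max(14, 5) = 14
d(W, Node 5) = max(18, 3) = 18
d(W, Node 6) = max(6, 9) = 9
Node 1 is nearest.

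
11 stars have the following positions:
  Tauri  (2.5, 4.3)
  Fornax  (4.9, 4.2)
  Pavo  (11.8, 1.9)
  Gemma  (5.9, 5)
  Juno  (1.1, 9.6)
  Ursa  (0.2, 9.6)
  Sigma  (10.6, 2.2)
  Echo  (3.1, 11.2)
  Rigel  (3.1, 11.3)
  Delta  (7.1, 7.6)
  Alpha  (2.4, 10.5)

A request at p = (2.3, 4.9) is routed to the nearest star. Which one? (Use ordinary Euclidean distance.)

Tauri

Squared Euclidean distances:
d²(p, Tauri) = (2.3−2.5)² + (4.9−4.3)² = 0.04 + 0.36 = 0.4
d²(p, Fornax) = (2.3−4.9)² + (4.9−4.2)² = 6.76 + 0.49 = 7.25
d²(p, Pavo) = (2.3−11.8)² + (4.9−1.9)² = 90.25 + 9 = 99.25
d²(p, Gemma) = (2.3−5.9)² + (4.9−5)² = 12.96 + 0.01 = 12.97
d²(p, Juno) = (2.3−1.1)² + (4.9−9.6)² = 1.44 + 22.09 = 23.53
d²(p, Ursa) = (2.3−0.2)² + (4.9−9.6)² = 4.41 + 22.09 = 26.5
d²(p, Sigma) = (2.3−10.6)² + (4.9−2.2)² = 68.89 + 7.29 = 76.18
d²(p, Echo) = (2.3−3.1)² + (4.9−11.2)² = 0.64 + 39.69 = 40.33
d²(p, Rigel) = (2.3−3.1)² + (4.9−11.3)² = 0.64 + 40.96 = 41.6
d²(p, Delta) = (2.3−7.1)² + (4.9−7.6)² = 23.04 + 7.29 = 30.33
d²(p, Alpha) = (2.3−2.4)² + (4.9−10.5)² = 0.01 + 31.36 = 31.37
Minimum is at Tauri.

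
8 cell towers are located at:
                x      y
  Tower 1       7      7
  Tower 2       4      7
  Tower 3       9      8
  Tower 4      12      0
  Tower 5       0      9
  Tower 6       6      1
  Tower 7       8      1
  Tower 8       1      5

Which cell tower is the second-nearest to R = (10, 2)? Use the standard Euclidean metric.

Tower 4

Since √ is increasing, it suffices to compare squared distances:
d²(R, Tower 1) = (10−7)² + (2−7)² = 9 + 25 = 34
d²(R, Tower 2) = (10−4)² + (2−7)² = 36 + 25 = 61
d²(R, Tower 3) = (10−9)² + (2−8)² = 1 + 36 = 37
d²(R, Tower 4) = (10−12)² + (2−0)² = 4 + 4 = 8
d²(R, Tower 5) = (10−0)² + (2−9)² = 100 + 49 = 149
d²(R, Tower 6) = (10−6)² + (2−1)² = 16 + 1 = 17
d²(R, Tower 7) = (10−8)² + (2−1)² = 4 + 1 = 5
d²(R, Tower 8) = (10−1)² + (2−5)² = 81 + 9 = 90
Sorted ascending: Tower 7, Tower 4, Tower 6, … — the second-nearest is Tower 4.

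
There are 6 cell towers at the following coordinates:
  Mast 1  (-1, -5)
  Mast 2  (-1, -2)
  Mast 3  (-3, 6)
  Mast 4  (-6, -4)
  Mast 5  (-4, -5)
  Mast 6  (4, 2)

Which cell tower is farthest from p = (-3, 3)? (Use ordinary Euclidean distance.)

Mast 1

Since √ is increasing, it suffices to compare squared distances:
d²(p, Mast 1) = 4 + 64 = 68
d²(p, Mast 2) = 4 + 25 = 29
d²(p, Mast 3) = 0 + 9 = 9
d²(p, Mast 4) = 9 + 49 = 58
d²(p, Mast 5) = 1 + 64 = 65
d²(p, Mast 6) = 49 + 1 = 50
The largest is to Mast 1.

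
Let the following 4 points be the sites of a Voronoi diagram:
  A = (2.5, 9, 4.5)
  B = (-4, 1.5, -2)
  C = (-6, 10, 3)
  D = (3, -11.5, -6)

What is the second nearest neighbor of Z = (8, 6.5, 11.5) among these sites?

Squared Euclidean distances:
|ZA|² = (8−2.5)² + (6.5−9)² + (11.5−4.5)² = 30.25 + 6.25 + 49 = 85.5
|ZB|² = (8−(-4))² + (6.5−1.5)² + (11.5−(-2))² = 144 + 25 + 182.25 = 351.25
|ZC|² = (8−(-6))² + (6.5−10)² + (11.5−3)² = 196 + 12.25 + 72.25 = 280.5
|ZD|² = (8−3)² + (6.5−(-11.5))² + (11.5−(-6))² = 25 + 324 + 306.25 = 655.25
Sorted ascending: A, C, B, … — the second-nearest is C.

C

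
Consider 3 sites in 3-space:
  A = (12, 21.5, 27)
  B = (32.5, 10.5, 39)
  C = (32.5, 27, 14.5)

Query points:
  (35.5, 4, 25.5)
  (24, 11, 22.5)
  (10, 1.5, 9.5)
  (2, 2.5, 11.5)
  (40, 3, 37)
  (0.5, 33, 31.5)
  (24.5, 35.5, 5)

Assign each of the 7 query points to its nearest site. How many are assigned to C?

(35.5, 4, 25.5) — d² to each: A:860.75, B:233.5, C:659 → nearest is B
(24, 11, 22.5) — d² to each: A:274.5, B:344.75, C:392.25 → nearest is A
(10, 1.5, 9.5) — d² to each: A:710.25, B:1457.5, C:1181.5 → nearest is A
(2, 2.5, 11.5) — d² to each: A:701.25, B:1750.5, C:1539.5 → nearest is A
(40, 3, 37) — d² to each: A:1226.25, B:116.5, C:1138.5 → nearest is B
(0.5, 33, 31.5) — d² to each: A:284.75, B:1586.5, C:1349 → nearest is A
(24.5, 35.5, 5) — d² to each: A:836.25, B:1845, C:226.5 → nearest is C
1 of the 7 points has C as nearest.

1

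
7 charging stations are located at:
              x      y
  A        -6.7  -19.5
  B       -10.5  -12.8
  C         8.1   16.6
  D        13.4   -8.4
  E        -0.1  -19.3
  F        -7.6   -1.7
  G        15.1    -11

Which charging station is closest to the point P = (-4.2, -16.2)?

Compare squared distances (the ordering matches that of the actual distances):
|PA|² = (-4.2−(-6.7))² + (-16.2−(-19.5))² = 6.25 + 10.89 = 17.14
|PB|² = (-4.2−(-10.5))² + (-16.2−(-12.8))² = 39.69 + 11.56 = 51.25
|PC|² = (-4.2−8.1)² + (-16.2−16.6)² = 151.29 + 1075.84 = 1227.13
|PD|² = (-4.2−13.4)² + (-16.2−(-8.4))² = 309.76 + 60.84 = 370.6
|PE|² = (-4.2−(-0.1))² + (-16.2−(-19.3))² = 16.81 + 9.61 = 26.42
|PF|² = (-4.2−(-7.6))² + (-16.2−(-1.7))² = 11.56 + 210.25 = 221.81
|PG|² = (-4.2−15.1)² + (-16.2−(-11))² = 372.49 + 27.04 = 399.53
The smallest is to A, so P lies in the Voronoi region of A.

A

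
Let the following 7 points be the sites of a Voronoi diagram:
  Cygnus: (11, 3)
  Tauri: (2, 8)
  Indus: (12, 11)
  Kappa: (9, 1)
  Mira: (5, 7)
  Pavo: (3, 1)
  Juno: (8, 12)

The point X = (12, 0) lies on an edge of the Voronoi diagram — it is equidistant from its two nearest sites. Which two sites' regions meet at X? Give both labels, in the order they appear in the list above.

Cygnus and Kappa

Squared distances from X to each site:
d²(X, Cygnus) = (12−11)² + (0−3)² = 1 + 9 = 10
d²(X, Tauri) = (12−2)² + (0−8)² = 100 + 64 = 164
d²(X, Indus) = (12−12)² + (0−11)² = 0 + 121 = 121
d²(X, Kappa) = (12−9)² + (0−1)² = 9 + 1 = 10
d²(X, Mira) = (12−5)² + (0−7)² = 49 + 49 = 98
d²(X, Pavo) = (12−3)² + (0−1)² = 81 + 1 = 82
d²(X, Juno) = (12−8)² + (0−12)² = 16 + 144 = 160
X is equidistant from Cygnus and Kappa (both at squared distance 10), and every other site is strictly farther — so X lies on the Cygnus–Kappa Voronoi edge.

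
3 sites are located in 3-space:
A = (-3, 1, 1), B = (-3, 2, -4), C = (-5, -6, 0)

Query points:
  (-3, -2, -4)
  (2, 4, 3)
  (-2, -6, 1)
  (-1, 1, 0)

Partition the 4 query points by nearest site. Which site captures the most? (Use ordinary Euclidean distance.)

A

(-3, -2, -4) — d² to each: A:34, B:16, C:36 → nearest is B
(2, 4, 3) — d² to each: A:38, B:78, C:158 → nearest is A
(-2, -6, 1) — d² to each: A:50, B:90, C:10 → nearest is C
(-1, 1, 0) — d² to each: A:5, B:21, C:65 → nearest is A
Tally — A:2, B:1, C:1. A captures the most (2).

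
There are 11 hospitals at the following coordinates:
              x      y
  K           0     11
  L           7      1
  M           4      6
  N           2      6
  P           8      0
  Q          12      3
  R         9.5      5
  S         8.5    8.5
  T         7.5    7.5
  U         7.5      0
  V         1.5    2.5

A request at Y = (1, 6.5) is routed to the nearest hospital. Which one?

N

Squared Euclidean distances:
|YK|² = 1 + 20.25 = 21.25
|YL|² = 36 + 30.25 = 66.25
|YM|² = 9 + 0.25 = 9.25
|YN|² = 1 + 0.25 = 1.25
|YP|² = 49 + 42.25 = 91.25
|YQ|² = 121 + 12.25 = 133.25
|YR|² = 72.25 + 2.25 = 74.5
|YS|² = 56.25 + 4 = 60.25
|YT|² = 42.25 + 1 = 43.25
|YU|² = 42.25 + 42.25 = 84.5
|YV|² = 0.25 + 16 = 16.25
N is nearest.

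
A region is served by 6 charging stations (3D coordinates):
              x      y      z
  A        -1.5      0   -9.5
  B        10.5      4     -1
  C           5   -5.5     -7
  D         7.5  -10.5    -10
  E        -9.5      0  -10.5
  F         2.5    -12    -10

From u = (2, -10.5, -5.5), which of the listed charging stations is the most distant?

Since √ is increasing, it suffices to compare squared distances:
|uA|² = 12.25 + 110.25 + 16 = 138.5
|uB|² = 72.25 + 210.25 + 20.25 = 302.75
|uC|² = 9 + 25 + 2.25 = 36.25
|uD|² = 30.25 + 0 + 20.25 = 50.5
|uE|² = 132.25 + 110.25 + 25 = 267.5
|uF|² = 0.25 + 2.25 + 20.25 = 22.75
The largest is to B.

B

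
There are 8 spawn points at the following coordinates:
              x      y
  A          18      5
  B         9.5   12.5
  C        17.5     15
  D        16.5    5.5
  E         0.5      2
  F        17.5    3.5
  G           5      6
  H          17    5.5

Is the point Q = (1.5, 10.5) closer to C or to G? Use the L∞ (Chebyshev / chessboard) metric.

d(Q,C) = max(16, 4.5) = 16
d(Q,G) = max(3.5, 4.5) = 4.5
16 > 4.5, so G is closer.

G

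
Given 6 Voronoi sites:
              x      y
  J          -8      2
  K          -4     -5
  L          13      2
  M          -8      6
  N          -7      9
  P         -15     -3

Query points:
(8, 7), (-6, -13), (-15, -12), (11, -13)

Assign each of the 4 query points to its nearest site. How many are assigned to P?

1

(8, 7) — d² to each: J:281, K:288, L:50, M:257, N:229, P:629 → nearest is L
(-6, -13) — d² to each: J:229, K:68, L:586, M:365, N:485, P:181 → nearest is K
(-15, -12) — d² to each: J:245, K:170, L:980, M:373, N:505, P:81 → nearest is P
(11, -13) — d² to each: J:586, K:289, L:229, M:722, N:808, P:776 → nearest is L
1 of the 4 points has P as nearest.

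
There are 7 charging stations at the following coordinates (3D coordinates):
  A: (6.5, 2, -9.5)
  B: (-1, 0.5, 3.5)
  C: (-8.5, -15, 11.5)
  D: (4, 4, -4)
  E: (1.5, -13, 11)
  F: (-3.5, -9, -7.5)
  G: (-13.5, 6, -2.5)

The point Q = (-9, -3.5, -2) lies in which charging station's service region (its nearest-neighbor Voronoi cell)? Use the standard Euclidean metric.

F

Since √ is increasing, it suffices to compare squared distances:
|QA|² = (-9−6.5)² + (-3.5−2)² + (-2−(-9.5))² = 240.25 + 30.25 + 56.25 = 326.75
|QB|² = (-9−(-1))² + (-3.5−0.5)² + (-2−3.5)² = 64 + 16 + 30.25 = 110.25
|QC|² = (-9−(-8.5))² + (-3.5−(-15))² + (-2−11.5)² = 0.25 + 132.25 + 182.25 = 314.75
|QD|² = (-9−4)² + (-3.5−4)² + (-2−(-4))² = 169 + 56.25 + 4 = 229.25
|QE|² = (-9−1.5)² + (-3.5−(-13))² + (-2−11)² = 110.25 + 90.25 + 169 = 369.5
|QF|² = (-9−(-3.5))² + (-3.5−(-9))² + (-2−(-7.5))² = 30.25 + 30.25 + 30.25 = 90.75
|QG|² = (-9−(-13.5))² + (-3.5−6)² + (-2−(-2.5))² = 20.25 + 90.25 + 0.25 = 110.75
Minimum is at F.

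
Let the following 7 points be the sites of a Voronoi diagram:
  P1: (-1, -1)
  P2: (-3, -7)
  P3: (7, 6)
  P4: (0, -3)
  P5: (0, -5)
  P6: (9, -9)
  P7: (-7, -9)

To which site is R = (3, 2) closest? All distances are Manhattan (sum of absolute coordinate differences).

d(R,P1) = |3−(-1)| + |2−(-1)| = 4 + 3 = 7
d(R,P2) = |3−(-3)| + |2−(-7)| = 6 + 9 = 15
d(R,P3) = |3−7| + |2−6| = 4 + 4 = 8
d(R,P4) = |3−0| + |2−(-3)| = 3 + 5 = 8
d(R,P5) = |3−0| + |2−(-5)| = 3 + 7 = 10
d(R,P6) = |3−9| + |2−(-9)| = 6 + 11 = 17
d(R,P7) = |3−(-7)| + |2−(-9)| = 10 + 11 = 21
P1 is nearest.

P1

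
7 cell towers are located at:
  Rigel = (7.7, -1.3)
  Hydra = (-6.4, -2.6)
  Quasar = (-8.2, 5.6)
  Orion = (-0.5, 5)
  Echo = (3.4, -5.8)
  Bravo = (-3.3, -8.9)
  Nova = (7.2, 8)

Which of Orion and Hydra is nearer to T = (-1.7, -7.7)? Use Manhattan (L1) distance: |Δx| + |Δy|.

Hydra

d(T, Orion) = |-1.7−(-0.5)| + |-7.7−5| = 1.2 + 12.7 = 13.9
d(T, Hydra) = |-1.7−(-6.4)| + |-7.7−(-2.6)| = 4.7 + 5.1 = 9.8
13.9 > 9.8, so Hydra is closer.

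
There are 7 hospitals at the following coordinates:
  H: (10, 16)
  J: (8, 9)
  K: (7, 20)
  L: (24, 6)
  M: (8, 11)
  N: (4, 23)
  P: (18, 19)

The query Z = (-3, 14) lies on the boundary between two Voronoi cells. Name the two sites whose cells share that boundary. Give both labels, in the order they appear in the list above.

Squared distances from Z to each site:
|ZH|² = (-3−10)² + (14−16)² = 169 + 4 = 173
|ZJ|² = (-3−8)² + (14−9)² = 121 + 25 = 146
|ZK|² = (-3−7)² + (14−20)² = 100 + 36 = 136
|ZL|² = (-3−24)² + (14−6)² = 729 + 64 = 793
|ZM|² = (-3−8)² + (14−11)² = 121 + 9 = 130
|ZN|² = (-3−4)² + (14−23)² = 49 + 81 = 130
|ZP|² = (-3−18)² + (14−19)² = 441 + 25 = 466
Z is equidistant from M and N (both at squared distance 130), and every other site is strictly farther — so Z lies on the M–N Voronoi edge.

M and N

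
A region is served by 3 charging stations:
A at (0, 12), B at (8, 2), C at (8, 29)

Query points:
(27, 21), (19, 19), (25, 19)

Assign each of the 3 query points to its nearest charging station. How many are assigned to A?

0

(27, 21) — d² to each: A:810, B:722, C:425 → nearest is C
(19, 19) — d² to each: A:410, B:410, C:221 → nearest is C
(25, 19) — d² to each: A:674, B:578, C:389 → nearest is C
0 of the 3 points have A as nearest.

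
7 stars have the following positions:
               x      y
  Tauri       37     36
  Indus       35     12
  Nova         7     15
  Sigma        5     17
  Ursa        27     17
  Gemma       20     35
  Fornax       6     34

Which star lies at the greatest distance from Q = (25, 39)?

Nova

Compare squared distances (the ordering matches that of the actual distances):
d²(Q, Tauri) = (25−37)² + (39−36)² = 144 + 9 = 153
d²(Q, Indus) = (25−35)² + (39−12)² = 100 + 729 = 829
d²(Q, Nova) = (25−7)² + (39−15)² = 324 + 576 = 900
d²(Q, Sigma) = (25−5)² + (39−17)² = 400 + 484 = 884
d²(Q, Ursa) = (25−27)² + (39−17)² = 4 + 484 = 488
d²(Q, Gemma) = (25−20)² + (39−35)² = 25 + 16 = 41
d²(Q, Fornax) = (25−6)² + (39−34)² = 361 + 25 = 386
The largest is to Nova.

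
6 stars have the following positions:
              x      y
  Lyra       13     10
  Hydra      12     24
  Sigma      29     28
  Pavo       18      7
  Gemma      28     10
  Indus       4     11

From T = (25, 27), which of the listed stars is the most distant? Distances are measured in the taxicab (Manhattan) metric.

Indus

d(T, Lyra) = |25−13| + |27−10| = 12 + 17 = 29
d(T, Hydra) = |25−12| + |27−24| = 13 + 3 = 16
d(T, Sigma) = |25−29| + |27−28| = 4 + 1 = 5
d(T, Pavo) = |25−18| + |27−7| = 7 + 20 = 27
d(T, Gemma) = |25−28| + |27−10| = 3 + 17 = 20
d(T, Indus) = |25−4| + |27−11| = 21 + 16 = 37
The largest is to Indus.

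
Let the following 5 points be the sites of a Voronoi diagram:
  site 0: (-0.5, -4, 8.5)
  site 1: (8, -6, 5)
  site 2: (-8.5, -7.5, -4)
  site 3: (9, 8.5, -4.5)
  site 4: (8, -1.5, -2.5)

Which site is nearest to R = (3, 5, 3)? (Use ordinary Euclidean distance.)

site 4

Since √ is increasing, it suffices to compare squared distances:
d²(R, site 0) = 12.25 + 81 + 30.25 = 123.5
d²(R, site 1) = 25 + 121 + 4 = 150
d²(R, site 2) = 132.25 + 156.25 + 49 = 337.5
d²(R, site 3) = 36 + 12.25 + 56.25 = 104.5
d²(R, site 4) = 25 + 42.25 + 30.25 = 97.5
Minimum is at site 4.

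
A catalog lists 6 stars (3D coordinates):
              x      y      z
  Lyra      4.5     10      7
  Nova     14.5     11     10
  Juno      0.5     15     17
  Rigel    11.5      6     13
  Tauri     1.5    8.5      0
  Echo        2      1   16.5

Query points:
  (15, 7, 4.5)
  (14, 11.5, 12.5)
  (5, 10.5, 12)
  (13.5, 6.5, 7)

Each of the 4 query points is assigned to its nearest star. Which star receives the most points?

(15, 7, 4.5) — d² to each: Lyra:125.5, Nova:46.5, Juno:430.5, Rigel:85.5, Tauri:204.75, Echo:349 → nearest is Nova
(14, 11.5, 12.5) — d² to each: Lyra:122.75, Nova:6.75, Juno:214.75, Rigel:36.75, Tauri:321.5, Echo:270.25 → nearest is Nova
(5, 10.5, 12) — d² to each: Lyra:25.5, Nova:94.5, Juno:65.5, Rigel:63.5, Tauri:160.25, Echo:119.5 → nearest is Lyra
(13.5, 6.5, 7) — d² to each: Lyra:93.25, Nova:30.25, Juno:341.25, Rigel:40.25, Tauri:197, Echo:252.75 → nearest is Nova
Tally — Lyra:1, Nova:3. Nova captures the most (3).

Nova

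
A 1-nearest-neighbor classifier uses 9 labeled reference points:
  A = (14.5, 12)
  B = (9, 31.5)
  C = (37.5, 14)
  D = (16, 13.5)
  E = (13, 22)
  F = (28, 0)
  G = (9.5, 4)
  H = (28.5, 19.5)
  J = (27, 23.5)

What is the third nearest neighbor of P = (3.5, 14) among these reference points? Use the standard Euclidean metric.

Compare squared distances (the ordering matches that of the actual distances):
|PA|² = 121 + 4 = 125
|PB|² = 30.25 + 306.25 = 336.5
|PC|² = 1156 + 0 = 1156
|PD|² = 156.25 + 0.25 = 156.5
|PE|² = 90.25 + 64 = 154.25
|PF|² = 600.25 + 196 = 796.25
|PG|² = 36 + 100 = 136
|PH|² = 625 + 30.25 = 655.25
|PJ|² = 552.25 + 90.25 = 642.5
Sorted ascending: A, G, E, D, … — the third-nearest is E.

E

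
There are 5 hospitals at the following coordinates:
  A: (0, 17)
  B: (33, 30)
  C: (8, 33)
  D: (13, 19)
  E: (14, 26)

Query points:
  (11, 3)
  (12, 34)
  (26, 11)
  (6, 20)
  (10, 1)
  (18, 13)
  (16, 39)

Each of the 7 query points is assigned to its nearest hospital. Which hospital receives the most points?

D

(11, 3) — d² to each: A:317, B:1213, C:909, D:260, E:538 → nearest is D
(12, 34) — d² to each: A:433, B:457, C:17, D:226, E:68 → nearest is C
(26, 11) — d² to each: A:712, B:410, C:808, D:233, E:369 → nearest is D
(6, 20) — d² to each: A:45, B:829, C:173, D:50, E:100 → nearest is A
(10, 1) — d² to each: A:356, B:1370, C:1028, D:333, E:641 → nearest is D
(18, 13) — d² to each: A:340, B:514, C:500, D:61, E:185 → nearest is D
(16, 39) — d² to each: A:740, B:370, C:100, D:409, E:173 → nearest is C
Tally — A:1, C:2, D:4. D captures the most (4).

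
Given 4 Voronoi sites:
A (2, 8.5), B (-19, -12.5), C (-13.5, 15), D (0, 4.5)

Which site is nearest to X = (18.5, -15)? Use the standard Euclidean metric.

D

Squared Euclidean distances:
|XA|² = (18.5−2)² + (-15−8.5)² = 272.25 + 552.25 = 824.5
|XB|² = (18.5−(-19))² + (-15−(-12.5))² = 1406.25 + 6.25 = 1412.5
|XC|² = (18.5−(-13.5))² + (-15−15)² = 1024 + 900 = 1924
|XD|² = (18.5−0)² + (-15−4.5)² = 342.25 + 380.25 = 722.5
D is nearest.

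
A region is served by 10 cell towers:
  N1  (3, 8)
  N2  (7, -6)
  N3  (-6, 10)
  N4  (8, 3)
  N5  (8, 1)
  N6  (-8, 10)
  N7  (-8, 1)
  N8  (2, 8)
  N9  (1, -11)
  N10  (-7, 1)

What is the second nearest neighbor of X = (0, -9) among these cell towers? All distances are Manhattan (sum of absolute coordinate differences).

N2

d(X,N1) = |0−3| + |-9−8| = 3 + 17 = 20
d(X,N2) = |0−7| + |-9−(-6)| = 7 + 3 = 10
d(X,N3) = |0−(-6)| + |-9−10| = 6 + 19 = 25
d(X,N4) = |0−8| + |-9−3| = 8 + 12 = 20
d(X,N5) = |0−8| + |-9−1| = 8 + 10 = 18
d(X,N6) = |0−(-8)| + |-9−10| = 8 + 19 = 27
d(X,N7) = |0−(-8)| + |-9−1| = 8 + 10 = 18
d(X,N8) = |0−2| + |-9−8| = 2 + 17 = 19
d(X,N9) = |0−1| + |-9−(-11)| = 1 + 2 = 3
d(X, N10) = |0−(-7)| + |-9−1| = 7 + 10 = 17
Sorted ascending: N9, N2, N10, … — the second-nearest is N2.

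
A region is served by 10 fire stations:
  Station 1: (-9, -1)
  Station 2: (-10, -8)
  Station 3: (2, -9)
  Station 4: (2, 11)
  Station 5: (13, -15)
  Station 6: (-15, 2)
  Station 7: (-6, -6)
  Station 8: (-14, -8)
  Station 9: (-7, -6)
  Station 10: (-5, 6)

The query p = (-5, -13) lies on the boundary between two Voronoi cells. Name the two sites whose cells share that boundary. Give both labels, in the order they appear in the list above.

Station 2 and Station 7

Squared distances from p to each site:
d²(p, Station 1) = (-5−(-9))² + (-13−(-1))² = 16 + 144 = 160
d²(p, Station 2) = (-5−(-10))² + (-13−(-8))² = 25 + 25 = 50
d²(p, Station 3) = (-5−2)² + (-13−(-9))² = 49 + 16 = 65
d²(p, Station 4) = (-5−2)² + (-13−11)² = 49 + 576 = 625
d²(p, Station 5) = (-5−13)² + (-13−(-15))² = 324 + 4 = 328
d²(p, Station 6) = (-5−(-15))² + (-13−2)² = 100 + 225 = 325
d²(p, Station 7) = (-5−(-6))² + (-13−(-6))² = 1 + 49 = 50
d²(p, Station 8) = (-5−(-14))² + (-13−(-8))² = 81 + 25 = 106
d²(p, Station 9) = (-5−(-7))² + (-13−(-6))² = 4 + 49 = 53
d²(p, Station 10) = (-5−(-5))² + (-13−6)² = 0 + 361 = 361
p is equidistant from Station 2 and Station 7 (both at squared distance 50), and every other site is strictly farther — so p lies on the Station 2–Station 7 Voronoi edge.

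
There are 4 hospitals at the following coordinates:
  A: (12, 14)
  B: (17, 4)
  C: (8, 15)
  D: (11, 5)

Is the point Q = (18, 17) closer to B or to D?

Compare squared distances:
|QB|² = (18−17)² + (17−4)² = 1 + 169 = 170
|QD|² = (18−11)² + (17−5)² = 49 + 144 = 193
170 < 193, so B is closer.

B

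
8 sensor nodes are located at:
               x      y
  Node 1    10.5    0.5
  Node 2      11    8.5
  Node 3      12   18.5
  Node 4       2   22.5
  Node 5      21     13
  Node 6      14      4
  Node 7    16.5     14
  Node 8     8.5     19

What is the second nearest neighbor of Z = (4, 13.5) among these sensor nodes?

Since √ is increasing, it suffices to compare squared distances:
d²(Z, Node 1) = (4−10.5)² + (13.5−0.5)² = 42.25 + 169 = 211.25
d²(Z, Node 2) = (4−11)² + (13.5−8.5)² = 49 + 25 = 74
d²(Z, Node 3) = (4−12)² + (13.5−18.5)² = 64 + 25 = 89
d²(Z, Node 4) = (4−2)² + (13.5−22.5)² = 4 + 81 = 85
d²(Z, Node 5) = (4−21)² + (13.5−13)² = 289 + 0.25 = 289.25
d²(Z, Node 6) = (4−14)² + (13.5−4)² = 100 + 90.25 = 190.25
d²(Z, Node 7) = (4−16.5)² + (13.5−14)² = 156.25 + 0.25 = 156.5
d²(Z, Node 8) = (4−8.5)² + (13.5−19)² = 20.25 + 30.25 = 50.5
Sorted ascending: Node 8, Node 2, Node 4, … — the second-nearest is Node 2.

Node 2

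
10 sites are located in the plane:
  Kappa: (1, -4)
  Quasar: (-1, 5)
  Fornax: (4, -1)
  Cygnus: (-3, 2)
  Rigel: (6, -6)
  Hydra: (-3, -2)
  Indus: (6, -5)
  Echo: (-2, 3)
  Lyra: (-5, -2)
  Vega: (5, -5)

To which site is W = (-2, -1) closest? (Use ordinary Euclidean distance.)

Hydra

Compare squared distances (the ordering matches that of the actual distances):
d²(W, Kappa) = (-2−1)² + (-1−(-4))² = 9 + 9 = 18
d²(W, Quasar) = (-2−(-1))² + (-1−5)² = 1 + 36 = 37
d²(W, Fornax) = (-2−4)² + (-1−(-1))² = 36 + 0 = 36
d²(W, Cygnus) = (-2−(-3))² + (-1−2)² = 1 + 9 = 10
d²(W, Rigel) = (-2−6)² + (-1−(-6))² = 64 + 25 = 89
d²(W, Hydra) = (-2−(-3))² + (-1−(-2))² = 1 + 1 = 2
d²(W, Indus) = (-2−6)² + (-1−(-5))² = 64 + 16 = 80
d²(W, Echo) = (-2−(-2))² + (-1−3)² = 0 + 16 = 16
d²(W, Lyra) = (-2−(-5))² + (-1−(-2))² = 9 + 1 = 10
d²(W, Vega) = (-2−5)² + (-1−(-5))² = 49 + 16 = 65
Hydra is nearest.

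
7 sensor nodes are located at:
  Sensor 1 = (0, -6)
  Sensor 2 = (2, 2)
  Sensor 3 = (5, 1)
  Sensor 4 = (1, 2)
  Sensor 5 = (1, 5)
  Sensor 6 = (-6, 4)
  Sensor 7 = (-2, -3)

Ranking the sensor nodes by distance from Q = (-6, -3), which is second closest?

Sensor 1

Squared Euclidean distances:
d²(Q, Sensor 1) = 36 + 9 = 45
d²(Q, Sensor 2) = 64 + 25 = 89
d²(Q, Sensor 3) = 121 + 16 = 137
d²(Q, Sensor 4) = 49 + 25 = 74
d²(Q, Sensor 5) = 49 + 64 = 113
d²(Q, Sensor 6) = 0 + 49 = 49
d²(Q, Sensor 7) = 16 + 0 = 16
Sorted ascending: Sensor 7, Sensor 1, Sensor 6, … — the second-nearest is Sensor 1.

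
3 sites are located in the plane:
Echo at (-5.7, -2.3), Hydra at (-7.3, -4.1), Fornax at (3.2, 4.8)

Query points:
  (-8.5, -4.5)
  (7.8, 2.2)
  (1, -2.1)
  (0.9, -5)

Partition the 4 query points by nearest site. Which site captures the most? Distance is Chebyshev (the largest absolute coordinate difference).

Echo

(-8.5, -4.5) — d to each: Echo:2.8, Hydra:1.2, Fornax:11.7 → nearest is Hydra
(7.8, 2.2) — d to each: Echo:13.5, Hydra:15.1, Fornax:4.6 → nearest is Fornax
(1, -2.1) — d to each: Echo:6.7, Hydra:8.3, Fornax:6.9 → nearest is Echo
(0.9, -5) — d to each: Echo:6.6, Hydra:8.2, Fornax:9.8 → nearest is Echo
Tally — Echo:2, Hydra:1, Fornax:1. Echo captures the most (2).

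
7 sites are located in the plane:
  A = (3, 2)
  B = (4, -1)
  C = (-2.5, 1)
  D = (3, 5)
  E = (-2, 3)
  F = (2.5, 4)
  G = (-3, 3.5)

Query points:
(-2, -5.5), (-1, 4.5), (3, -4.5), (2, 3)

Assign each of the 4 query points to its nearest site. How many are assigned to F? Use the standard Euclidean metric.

1

(-2, -5.5) — d² to each: A:81.25, B:56.25, C:42.5, D:135.25, E:72.25, F:110.5, G:82 → nearest is C
(-1, 4.5) — d² to each: A:22.25, B:55.25, C:14.5, D:16.25, E:3.25, F:12.5, G:5 → nearest is E
(3, -4.5) — d² to each: A:42.25, B:13.25, C:60.5, D:90.25, E:81.25, F:72.5, G:100 → nearest is B
(2, 3) — d² to each: A:2, B:20, C:24.25, D:5, E:16, F:1.25, G:25.25 → nearest is F
1 of the 4 points has F as nearest.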